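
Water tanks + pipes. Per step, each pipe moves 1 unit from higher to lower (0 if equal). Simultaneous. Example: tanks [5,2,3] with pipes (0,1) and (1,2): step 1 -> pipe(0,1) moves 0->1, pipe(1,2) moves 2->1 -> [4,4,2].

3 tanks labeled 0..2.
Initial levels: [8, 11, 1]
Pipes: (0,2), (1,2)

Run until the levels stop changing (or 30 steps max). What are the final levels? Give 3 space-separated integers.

Step 1: flows [0->2,1->2] -> levels [7 10 3]
Step 2: flows [0->2,1->2] -> levels [6 9 5]
Step 3: flows [0->2,1->2] -> levels [5 8 7]
Step 4: flows [2->0,1->2] -> levels [6 7 7]
Step 5: flows [2->0,1=2] -> levels [7 7 6]
Step 6: flows [0->2,1->2] -> levels [6 6 8]
Step 7: flows [2->0,2->1] -> levels [7 7 6]
  -> period-2 cycle: step 7 state = step 5 state; never stabilizes
  -> state at step 30: (30-5) mod 2 = 1, same as step 6 -> [6 6 8]

Answer: 6 6 8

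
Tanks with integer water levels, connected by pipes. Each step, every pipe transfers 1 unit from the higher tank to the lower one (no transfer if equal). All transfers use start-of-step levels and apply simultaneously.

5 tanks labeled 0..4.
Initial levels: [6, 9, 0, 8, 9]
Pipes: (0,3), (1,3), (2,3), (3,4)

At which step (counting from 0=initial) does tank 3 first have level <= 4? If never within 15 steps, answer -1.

Step 1: flows [3->0,1->3,3->2,4->3] -> levels [7 8 1 8 8]
Step 2: flows [3->0,1=3,3->2,3=4] -> levels [8 8 2 6 8]
Step 3: flows [0->3,1->3,3->2,4->3] -> levels [7 7 3 8 7]
Step 4: flows [3->0,3->1,3->2,3->4] -> levels [8 8 4 4 8]
Tank 3 first reaches <=4 at step 4

Answer: 4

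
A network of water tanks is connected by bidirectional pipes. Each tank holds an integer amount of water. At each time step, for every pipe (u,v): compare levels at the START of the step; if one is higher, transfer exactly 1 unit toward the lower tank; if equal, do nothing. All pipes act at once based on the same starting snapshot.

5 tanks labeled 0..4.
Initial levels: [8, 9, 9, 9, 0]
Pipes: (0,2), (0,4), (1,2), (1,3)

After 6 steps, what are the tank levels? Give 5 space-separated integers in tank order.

Answer: 6 7 7 9 6

Derivation:
Step 1: flows [2->0,0->4,1=2,1=3] -> levels [8 9 8 9 1]
Step 2: flows [0=2,0->4,1->2,1=3] -> levels [7 8 9 9 2]
Step 3: flows [2->0,0->4,2->1,3->1] -> levels [7 10 7 8 3]
Step 4: flows [0=2,0->4,1->2,1->3] -> levels [6 8 8 9 4]
Step 5: flows [2->0,0->4,1=2,3->1] -> levels [6 9 7 8 5]
Step 6: flows [2->0,0->4,1->2,1->3] -> levels [6 7 7 9 6]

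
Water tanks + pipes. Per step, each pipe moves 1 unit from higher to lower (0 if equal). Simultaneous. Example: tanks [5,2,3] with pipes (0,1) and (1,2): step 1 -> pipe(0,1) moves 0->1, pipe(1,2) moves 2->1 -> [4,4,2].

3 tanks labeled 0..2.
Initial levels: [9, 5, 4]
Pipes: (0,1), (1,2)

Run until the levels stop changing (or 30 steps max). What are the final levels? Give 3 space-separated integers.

Answer: 6 6 6

Derivation:
Step 1: flows [0->1,1->2] -> levels [8 5 5]
Step 2: flows [0->1,1=2] -> levels [7 6 5]
Step 3: flows [0->1,1->2] -> levels [6 6 6]
Step 4: flows [0=1,1=2] -> levels [6 6 6]
  -> stable (no change)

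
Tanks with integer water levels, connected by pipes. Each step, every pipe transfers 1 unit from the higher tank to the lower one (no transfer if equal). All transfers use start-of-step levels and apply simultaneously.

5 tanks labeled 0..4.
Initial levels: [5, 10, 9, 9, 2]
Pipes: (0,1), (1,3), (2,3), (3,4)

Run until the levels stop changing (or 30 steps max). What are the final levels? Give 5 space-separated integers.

Step 1: flows [1->0,1->3,2=3,3->4] -> levels [6 8 9 9 3]
Step 2: flows [1->0,3->1,2=3,3->4] -> levels [7 8 9 7 4]
Step 3: flows [1->0,1->3,2->3,3->4] -> levels [8 6 8 8 5]
Step 4: flows [0->1,3->1,2=3,3->4] -> levels [7 8 8 6 6]
Step 5: flows [1->0,1->3,2->3,3=4] -> levels [8 6 7 8 6]
Step 6: flows [0->1,3->1,3->2,3->4] -> levels [7 8 8 5 7]
Step 7: flows [1->0,1->3,2->3,4->3] -> levels [8 6 7 8 6]
  -> period-2 cycle: step 7 state = step 5 state; never stabilizes
  -> state at step 30: (30-5) mod 2 = 1, same as step 6 -> [7 8 8 5 7]

Answer: 7 8 8 5 7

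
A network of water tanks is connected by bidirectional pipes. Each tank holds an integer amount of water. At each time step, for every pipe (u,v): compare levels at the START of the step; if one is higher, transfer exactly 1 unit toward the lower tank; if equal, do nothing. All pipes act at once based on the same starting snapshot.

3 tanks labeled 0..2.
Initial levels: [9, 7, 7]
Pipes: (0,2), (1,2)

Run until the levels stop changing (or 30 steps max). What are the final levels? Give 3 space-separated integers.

Step 1: flows [0->2,1=2] -> levels [8 7 8]
Step 2: flows [0=2,2->1] -> levels [8 8 7]
Step 3: flows [0->2,1->2] -> levels [7 7 9]
Step 4: flows [2->0,2->1] -> levels [8 8 7]
  -> period-2 cycle: step 4 state = step 2 state; never stabilizes
  -> state at step 30: (30-2) mod 2 = 0, same as step 2 -> [8 8 7]

Answer: 8 8 7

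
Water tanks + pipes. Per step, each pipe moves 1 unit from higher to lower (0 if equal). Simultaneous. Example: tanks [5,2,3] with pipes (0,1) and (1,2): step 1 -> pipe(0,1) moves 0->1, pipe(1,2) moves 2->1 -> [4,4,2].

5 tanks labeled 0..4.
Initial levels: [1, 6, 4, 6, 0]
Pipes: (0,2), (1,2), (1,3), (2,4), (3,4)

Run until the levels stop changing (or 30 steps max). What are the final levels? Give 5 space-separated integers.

Step 1: flows [2->0,1->2,1=3,2->4,3->4] -> levels [2 5 3 5 2]
Step 2: flows [2->0,1->2,1=3,2->4,3->4] -> levels [3 4 2 4 4]
Step 3: flows [0->2,1->2,1=3,4->2,3=4] -> levels [2 3 5 4 3]
Step 4: flows [2->0,2->1,3->1,2->4,3->4] -> levels [3 5 2 2 5]
Step 5: flows [0->2,1->2,1->3,4->2,4->3] -> levels [2 3 5 4 3]
  -> period-2 cycle: step 5 state = step 3 state; never stabilizes
  -> state at step 30: (30-3) mod 2 = 1, same as step 4 -> [3 5 2 2 5]

Answer: 3 5 2 2 5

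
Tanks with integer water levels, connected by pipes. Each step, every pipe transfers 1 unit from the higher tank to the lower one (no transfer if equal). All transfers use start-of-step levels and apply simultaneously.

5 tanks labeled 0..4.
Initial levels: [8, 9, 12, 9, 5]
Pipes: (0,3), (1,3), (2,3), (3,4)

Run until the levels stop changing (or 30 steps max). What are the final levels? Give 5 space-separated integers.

Answer: 8 8 9 11 7

Derivation:
Step 1: flows [3->0,1=3,2->3,3->4] -> levels [9 9 11 8 6]
Step 2: flows [0->3,1->3,2->3,3->4] -> levels [8 8 10 10 7]
Step 3: flows [3->0,3->1,2=3,3->4] -> levels [9 9 10 7 8]
Step 4: flows [0->3,1->3,2->3,4->3] -> levels [8 8 9 11 7]
Step 5: flows [3->0,3->1,3->2,3->4] -> levels [9 9 10 7 8]
  -> period-2 cycle: step 5 state = step 3 state; never stabilizes
  -> state at step 30: (30-3) mod 2 = 1, same as step 4 -> [8 8 9 11 7]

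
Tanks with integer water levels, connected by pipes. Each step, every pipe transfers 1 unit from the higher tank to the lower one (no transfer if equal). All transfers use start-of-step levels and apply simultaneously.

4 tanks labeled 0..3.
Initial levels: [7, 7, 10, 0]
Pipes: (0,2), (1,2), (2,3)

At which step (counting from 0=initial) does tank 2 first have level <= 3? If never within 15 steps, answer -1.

Step 1: flows [2->0,2->1,2->3] -> levels [8 8 7 1]
Step 2: flows [0->2,1->2,2->3] -> levels [7 7 8 2]
Step 3: flows [2->0,2->1,2->3] -> levels [8 8 5 3]
Step 4: flows [0->2,1->2,2->3] -> levels [7 7 6 4]
Step 5: flows [0->2,1->2,2->3] -> levels [6 6 7 5]
Step 6: flows [2->0,2->1,2->3] -> levels [7 7 4 6]
Step 7: flows [0->2,1->2,3->2] -> levels [6 6 7 5]
  -> period-2 cycle (repeats step 5); tank 2 never drops to <=3
Tank 2 never reaches <=3 within 15 steps

Answer: -1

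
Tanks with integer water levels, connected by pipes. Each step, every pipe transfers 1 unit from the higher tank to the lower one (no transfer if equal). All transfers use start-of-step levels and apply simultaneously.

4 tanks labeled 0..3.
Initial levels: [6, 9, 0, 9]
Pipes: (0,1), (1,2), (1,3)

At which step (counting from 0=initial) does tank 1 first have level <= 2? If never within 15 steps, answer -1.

Step 1: flows [1->0,1->2,1=3] -> levels [7 7 1 9]
Step 2: flows [0=1,1->2,3->1] -> levels [7 7 2 8]
Step 3: flows [0=1,1->2,3->1] -> levels [7 7 3 7]
Step 4: flows [0=1,1->2,1=3] -> levels [7 6 4 7]
Step 5: flows [0->1,1->2,3->1] -> levels [6 7 5 6]
Step 6: flows [1->0,1->2,1->3] -> levels [7 4 6 7]
Step 7: flows [0->1,2->1,3->1] -> levels [6 7 5 6]
  -> period-2 cycle (repeats step 5); tank 1 never drops to <=2
Tank 1 never reaches <=2 within 15 steps

Answer: -1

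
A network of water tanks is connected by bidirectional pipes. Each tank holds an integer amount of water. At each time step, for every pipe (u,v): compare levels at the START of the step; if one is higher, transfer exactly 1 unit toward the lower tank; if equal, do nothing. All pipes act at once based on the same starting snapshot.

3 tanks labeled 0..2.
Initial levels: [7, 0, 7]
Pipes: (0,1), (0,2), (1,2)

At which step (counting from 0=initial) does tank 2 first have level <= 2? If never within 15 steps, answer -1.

Step 1: flows [0->1,0=2,2->1] -> levels [6 2 6]
Step 2: flows [0->1,0=2,2->1] -> levels [5 4 5]
Step 3: flows [0->1,0=2,2->1] -> levels [4 6 4]
Step 4: flows [1->0,0=2,1->2] -> levels [5 4 5]
  -> period-2 cycle (repeats step 2); tank 2 never drops to <=2
Tank 2 never reaches <=2 within 15 steps

Answer: -1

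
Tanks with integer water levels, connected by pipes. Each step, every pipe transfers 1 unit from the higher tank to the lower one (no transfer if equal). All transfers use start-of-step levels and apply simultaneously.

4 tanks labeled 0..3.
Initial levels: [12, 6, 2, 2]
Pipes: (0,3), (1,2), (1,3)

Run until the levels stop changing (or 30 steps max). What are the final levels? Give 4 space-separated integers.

Step 1: flows [0->3,1->2,1->3] -> levels [11 4 3 4]
Step 2: flows [0->3,1->2,1=3] -> levels [10 3 4 5]
Step 3: flows [0->3,2->1,3->1] -> levels [9 5 3 5]
Step 4: flows [0->3,1->2,1=3] -> levels [8 4 4 6]
Step 5: flows [0->3,1=2,3->1] -> levels [7 5 4 6]
Step 6: flows [0->3,1->2,3->1] -> levels [6 5 5 6]
Step 7: flows [0=3,1=2,3->1] -> levels [6 6 5 5]
Step 8: flows [0->3,1->2,1->3] -> levels [5 4 6 7]
Step 9: flows [3->0,2->1,3->1] -> levels [6 6 5 5]
  -> period-2 cycle: step 9 state = step 7 state; never stabilizes
  -> state at step 30: (30-7) mod 2 = 1, same as step 8 -> [5 4 6 7]

Answer: 5 4 6 7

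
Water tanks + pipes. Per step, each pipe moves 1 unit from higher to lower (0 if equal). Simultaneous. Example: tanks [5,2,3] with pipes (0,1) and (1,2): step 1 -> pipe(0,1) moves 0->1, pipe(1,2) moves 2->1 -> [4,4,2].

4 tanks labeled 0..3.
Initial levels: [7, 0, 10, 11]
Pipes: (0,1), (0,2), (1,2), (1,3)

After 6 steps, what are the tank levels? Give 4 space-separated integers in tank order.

Step 1: flows [0->1,2->0,2->1,3->1] -> levels [7 3 8 10]
Step 2: flows [0->1,2->0,2->1,3->1] -> levels [7 6 6 9]
Step 3: flows [0->1,0->2,1=2,3->1] -> levels [5 8 7 8]
Step 4: flows [1->0,2->0,1->2,1=3] -> levels [7 6 7 8]
Step 5: flows [0->1,0=2,2->1,3->1] -> levels [6 9 6 7]
Step 6: flows [1->0,0=2,1->2,1->3] -> levels [7 6 7 8]

Answer: 7 6 7 8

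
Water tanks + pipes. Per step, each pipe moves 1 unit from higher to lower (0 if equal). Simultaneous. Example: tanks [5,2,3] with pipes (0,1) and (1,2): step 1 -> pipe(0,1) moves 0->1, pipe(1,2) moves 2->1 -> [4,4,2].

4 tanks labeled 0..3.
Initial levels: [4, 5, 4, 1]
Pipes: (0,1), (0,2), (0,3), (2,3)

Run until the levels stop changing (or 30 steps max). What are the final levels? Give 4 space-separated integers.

Step 1: flows [1->0,0=2,0->3,2->3] -> levels [4 4 3 3]
Step 2: flows [0=1,0->2,0->3,2=3] -> levels [2 4 4 4]
Step 3: flows [1->0,2->0,3->0,2=3] -> levels [5 3 3 3]
Step 4: flows [0->1,0->2,0->3,2=3] -> levels [2 4 4 4]
  -> period-2 cycle: step 4 state = step 2 state; never stabilizes
  -> state at step 30: (30-2) mod 2 = 0, same as step 2 -> [2 4 4 4]

Answer: 2 4 4 4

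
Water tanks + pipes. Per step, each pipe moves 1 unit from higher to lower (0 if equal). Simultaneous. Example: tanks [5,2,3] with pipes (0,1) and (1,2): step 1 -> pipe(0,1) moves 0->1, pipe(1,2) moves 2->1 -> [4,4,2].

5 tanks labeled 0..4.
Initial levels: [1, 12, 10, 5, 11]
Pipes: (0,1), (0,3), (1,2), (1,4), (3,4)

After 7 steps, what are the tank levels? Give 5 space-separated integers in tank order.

Answer: 8 7 9 7 8

Derivation:
Step 1: flows [1->0,3->0,1->2,1->4,4->3] -> levels [3 9 11 5 11]
Step 2: flows [1->0,3->0,2->1,4->1,4->3] -> levels [5 10 10 5 9]
Step 3: flows [1->0,0=3,1=2,1->4,4->3] -> levels [6 8 10 6 9]
Step 4: flows [1->0,0=3,2->1,4->1,4->3] -> levels [7 9 9 7 7]
Step 5: flows [1->0,0=3,1=2,1->4,3=4] -> levels [8 7 9 7 8]
Step 6: flows [0->1,0->3,2->1,4->1,4->3] -> levels [6 10 8 9 6]
Step 7: flows [1->0,3->0,1->2,1->4,3->4] -> levels [8 7 9 7 8]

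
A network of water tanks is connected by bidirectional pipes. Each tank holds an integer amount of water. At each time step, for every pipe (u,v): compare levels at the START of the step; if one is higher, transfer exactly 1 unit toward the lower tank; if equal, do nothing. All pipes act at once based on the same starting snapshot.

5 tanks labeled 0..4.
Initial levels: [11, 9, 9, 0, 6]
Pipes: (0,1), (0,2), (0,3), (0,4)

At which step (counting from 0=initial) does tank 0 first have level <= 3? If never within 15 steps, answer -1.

Answer: -1

Derivation:
Step 1: flows [0->1,0->2,0->3,0->4] -> levels [7 10 10 1 7]
Step 2: flows [1->0,2->0,0->3,0=4] -> levels [8 9 9 2 7]
Step 3: flows [1->0,2->0,0->3,0->4] -> levels [8 8 8 3 8]
Step 4: flows [0=1,0=2,0->3,0=4] -> levels [7 8 8 4 8]
Step 5: flows [1->0,2->0,0->3,4->0] -> levels [9 7 7 5 7]
Step 6: flows [0->1,0->2,0->3,0->4] -> levels [5 8 8 6 8]
Step 7: flows [1->0,2->0,3->0,4->0] -> levels [9 7 7 5 7]
  -> period-2 cycle (repeats step 5); tank 0 never drops to <=3
Tank 0 never reaches <=3 within 15 steps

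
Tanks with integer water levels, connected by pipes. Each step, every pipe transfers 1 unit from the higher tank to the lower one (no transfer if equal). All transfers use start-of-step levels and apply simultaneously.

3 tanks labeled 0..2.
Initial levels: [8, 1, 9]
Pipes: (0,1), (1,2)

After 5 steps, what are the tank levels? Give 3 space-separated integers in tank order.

Step 1: flows [0->1,2->1] -> levels [7 3 8]
Step 2: flows [0->1,2->1] -> levels [6 5 7]
Step 3: flows [0->1,2->1] -> levels [5 7 6]
Step 4: flows [1->0,1->2] -> levels [6 5 7]
  -> period-2 cycle: step 4 state = step 2 state
  -> state at step 5: (5-2) mod 2 = 1, same as step 3 -> [5 7 6]

Answer: 5 7 6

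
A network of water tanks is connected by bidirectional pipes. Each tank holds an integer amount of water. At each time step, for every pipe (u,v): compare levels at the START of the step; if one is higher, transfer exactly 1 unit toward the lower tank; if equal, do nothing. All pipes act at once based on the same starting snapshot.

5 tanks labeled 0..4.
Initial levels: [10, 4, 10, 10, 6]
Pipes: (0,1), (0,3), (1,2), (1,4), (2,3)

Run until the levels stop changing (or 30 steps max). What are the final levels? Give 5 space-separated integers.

Step 1: flows [0->1,0=3,2->1,4->1,2=3] -> levels [9 7 9 10 5]
Step 2: flows [0->1,3->0,2->1,1->4,3->2] -> levels [9 8 9 8 6]
Step 3: flows [0->1,0->3,2->1,1->4,2->3] -> levels [7 9 7 10 7]
Step 4: flows [1->0,3->0,1->2,1->4,3->2] -> levels [9 6 9 8 8]
Step 5: flows [0->1,0->3,2->1,4->1,2->3] -> levels [7 9 7 10 7]
  -> period-2 cycle: step 5 state = step 3 state; never stabilizes
  -> state at step 30: (30-3) mod 2 = 1, same as step 4 -> [9 6 9 8 8]

Answer: 9 6 9 8 8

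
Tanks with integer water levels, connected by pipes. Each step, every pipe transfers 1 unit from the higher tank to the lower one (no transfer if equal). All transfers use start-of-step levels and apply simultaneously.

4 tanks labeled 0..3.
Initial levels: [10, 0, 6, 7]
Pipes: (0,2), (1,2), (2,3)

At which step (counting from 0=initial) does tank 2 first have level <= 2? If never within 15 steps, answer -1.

Answer: -1

Derivation:
Step 1: flows [0->2,2->1,3->2] -> levels [9 1 7 6]
Step 2: flows [0->2,2->1,2->3] -> levels [8 2 6 7]
Step 3: flows [0->2,2->1,3->2] -> levels [7 3 7 6]
Step 4: flows [0=2,2->1,2->3] -> levels [7 4 5 7]
Step 5: flows [0->2,2->1,3->2] -> levels [6 5 6 6]
Step 6: flows [0=2,2->1,2=3] -> levels [6 6 5 6]
Step 7: flows [0->2,1->2,3->2] -> levels [5 5 8 5]
Step 8: flows [2->0,2->1,2->3] -> levels [6 6 5 6]
  -> period-2 cycle (repeats step 6); tank 2 never drops to <=2
Tank 2 never reaches <=2 within 15 steps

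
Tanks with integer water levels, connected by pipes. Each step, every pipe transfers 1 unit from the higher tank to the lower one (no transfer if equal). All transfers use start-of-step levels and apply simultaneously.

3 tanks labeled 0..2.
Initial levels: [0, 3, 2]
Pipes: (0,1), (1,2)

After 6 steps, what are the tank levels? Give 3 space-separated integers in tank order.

Answer: 1 3 1

Derivation:
Step 1: flows [1->0,1->2] -> levels [1 1 3]
Step 2: flows [0=1,2->1] -> levels [1 2 2]
Step 3: flows [1->0,1=2] -> levels [2 1 2]
Step 4: flows [0->1,2->1] -> levels [1 3 1]
Step 5: flows [1->0,1->2] -> levels [2 1 2]
  -> period-2 cycle: step 5 state = step 3 state
  -> state at step 6: (6-3) mod 2 = 1, same as step 4 -> [1 3 1]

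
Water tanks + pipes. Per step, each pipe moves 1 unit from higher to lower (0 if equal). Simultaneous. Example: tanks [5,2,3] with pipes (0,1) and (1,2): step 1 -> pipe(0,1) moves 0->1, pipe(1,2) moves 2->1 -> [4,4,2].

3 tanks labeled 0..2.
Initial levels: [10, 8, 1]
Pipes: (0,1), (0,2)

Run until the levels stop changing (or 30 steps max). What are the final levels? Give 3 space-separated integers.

Answer: 7 6 6

Derivation:
Step 1: flows [0->1,0->2] -> levels [8 9 2]
Step 2: flows [1->0,0->2] -> levels [8 8 3]
Step 3: flows [0=1,0->2] -> levels [7 8 4]
Step 4: flows [1->0,0->2] -> levels [7 7 5]
Step 5: flows [0=1,0->2] -> levels [6 7 6]
Step 6: flows [1->0,0=2] -> levels [7 6 6]
Step 7: flows [0->1,0->2] -> levels [5 7 7]
Step 8: flows [1->0,2->0] -> levels [7 6 6]
  -> period-2 cycle: step 8 state = step 6 state; never stabilizes
  -> state at step 30: (30-6) mod 2 = 0, same as step 6 -> [7 6 6]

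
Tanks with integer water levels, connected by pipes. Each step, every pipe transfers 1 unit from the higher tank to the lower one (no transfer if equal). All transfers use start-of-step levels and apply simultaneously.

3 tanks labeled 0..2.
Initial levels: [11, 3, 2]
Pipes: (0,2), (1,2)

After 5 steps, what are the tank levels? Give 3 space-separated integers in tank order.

Answer: 6 5 5

Derivation:
Step 1: flows [0->2,1->2] -> levels [10 2 4]
Step 2: flows [0->2,2->1] -> levels [9 3 4]
Step 3: flows [0->2,2->1] -> levels [8 4 4]
Step 4: flows [0->2,1=2] -> levels [7 4 5]
Step 5: flows [0->2,2->1] -> levels [6 5 5]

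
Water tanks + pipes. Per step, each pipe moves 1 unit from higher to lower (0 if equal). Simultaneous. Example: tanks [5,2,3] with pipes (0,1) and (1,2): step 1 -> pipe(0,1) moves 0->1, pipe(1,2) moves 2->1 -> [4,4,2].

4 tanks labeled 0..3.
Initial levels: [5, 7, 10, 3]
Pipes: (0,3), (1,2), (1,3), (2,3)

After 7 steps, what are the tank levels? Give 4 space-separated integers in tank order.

Step 1: flows [0->3,2->1,1->3,2->3] -> levels [4 7 8 6]
Step 2: flows [3->0,2->1,1->3,2->3] -> levels [5 7 6 7]
Step 3: flows [3->0,1->2,1=3,3->2] -> levels [6 6 8 5]
Step 4: flows [0->3,2->1,1->3,2->3] -> levels [5 6 6 8]
Step 5: flows [3->0,1=2,3->1,3->2] -> levels [6 7 7 5]
Step 6: flows [0->3,1=2,1->3,2->3] -> levels [5 6 6 8]
  -> period-2 cycle: step 6 state = step 4 state
  -> state at step 7: (7-4) mod 2 = 1, same as step 5 -> [6 7 7 5]

Answer: 6 7 7 5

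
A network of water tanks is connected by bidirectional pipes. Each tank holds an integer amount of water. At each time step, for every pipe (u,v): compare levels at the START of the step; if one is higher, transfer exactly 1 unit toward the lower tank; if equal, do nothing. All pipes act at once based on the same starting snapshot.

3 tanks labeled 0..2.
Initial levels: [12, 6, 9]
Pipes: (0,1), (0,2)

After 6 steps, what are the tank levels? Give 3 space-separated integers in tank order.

Step 1: flows [0->1,0->2] -> levels [10 7 10]
Step 2: flows [0->1,0=2] -> levels [9 8 10]
Step 3: flows [0->1,2->0] -> levels [9 9 9]
Step 4: flows [0=1,0=2] -> levels [9 9 9]
  -> stable; steps 5..6 unchanged -> [9 9 9]

Answer: 9 9 9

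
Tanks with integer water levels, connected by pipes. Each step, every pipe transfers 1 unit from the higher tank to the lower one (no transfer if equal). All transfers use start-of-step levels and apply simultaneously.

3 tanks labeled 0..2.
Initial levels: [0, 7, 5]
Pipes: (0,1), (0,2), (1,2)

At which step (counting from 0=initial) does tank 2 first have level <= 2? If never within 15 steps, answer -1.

Answer: -1

Derivation:
Step 1: flows [1->0,2->0,1->2] -> levels [2 5 5]
Step 2: flows [1->0,2->0,1=2] -> levels [4 4 4]
Step 3: flows [0=1,0=2,1=2] -> levels [4 4 4]
  -> stable; tank 2 stays at 4 > 2
Tank 2 never reaches <=2 within 15 steps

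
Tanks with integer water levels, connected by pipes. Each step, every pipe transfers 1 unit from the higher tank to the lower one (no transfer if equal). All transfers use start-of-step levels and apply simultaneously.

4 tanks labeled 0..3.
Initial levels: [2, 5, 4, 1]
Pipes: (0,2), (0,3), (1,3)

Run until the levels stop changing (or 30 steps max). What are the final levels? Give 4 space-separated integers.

Answer: 4 4 2 2

Derivation:
Step 1: flows [2->0,0->3,1->3] -> levels [2 4 3 3]
Step 2: flows [2->0,3->0,1->3] -> levels [4 3 2 3]
Step 3: flows [0->2,0->3,1=3] -> levels [2 3 3 4]
Step 4: flows [2->0,3->0,3->1] -> levels [4 4 2 2]
Step 5: flows [0->2,0->3,1->3] -> levels [2 3 3 4]
  -> period-2 cycle: step 5 state = step 3 state; never stabilizes
  -> state at step 30: (30-3) mod 2 = 1, same as step 4 -> [4 4 2 2]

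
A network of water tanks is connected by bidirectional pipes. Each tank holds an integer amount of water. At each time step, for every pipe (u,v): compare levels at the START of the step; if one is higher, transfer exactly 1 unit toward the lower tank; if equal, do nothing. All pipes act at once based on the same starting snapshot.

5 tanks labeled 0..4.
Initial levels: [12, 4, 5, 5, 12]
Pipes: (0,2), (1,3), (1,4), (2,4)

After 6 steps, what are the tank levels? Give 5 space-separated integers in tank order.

Step 1: flows [0->2,3->1,4->1,4->2] -> levels [11 6 7 4 10]
Step 2: flows [0->2,1->3,4->1,4->2] -> levels [10 6 9 5 8]
Step 3: flows [0->2,1->3,4->1,2->4] -> levels [9 6 9 6 8]
Step 4: flows [0=2,1=3,4->1,2->4] -> levels [9 7 8 6 8]
Step 5: flows [0->2,1->3,4->1,2=4] -> levels [8 7 9 7 7]
Step 6: flows [2->0,1=3,1=4,2->4] -> levels [9 7 7 7 8]

Answer: 9 7 7 7 8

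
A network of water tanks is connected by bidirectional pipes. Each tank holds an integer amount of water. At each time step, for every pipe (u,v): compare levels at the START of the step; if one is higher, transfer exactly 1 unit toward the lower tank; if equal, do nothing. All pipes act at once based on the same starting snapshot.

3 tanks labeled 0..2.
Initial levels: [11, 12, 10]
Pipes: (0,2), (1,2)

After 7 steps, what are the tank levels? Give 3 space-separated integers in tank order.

Step 1: flows [0->2,1->2] -> levels [10 11 12]
Step 2: flows [2->0,2->1] -> levels [11 12 10]
  -> period-2 cycle: step 2 state = step 0 state
  -> state at step 7: (7-0) mod 2 = 1, same as step 1 -> [10 11 12]

Answer: 10 11 12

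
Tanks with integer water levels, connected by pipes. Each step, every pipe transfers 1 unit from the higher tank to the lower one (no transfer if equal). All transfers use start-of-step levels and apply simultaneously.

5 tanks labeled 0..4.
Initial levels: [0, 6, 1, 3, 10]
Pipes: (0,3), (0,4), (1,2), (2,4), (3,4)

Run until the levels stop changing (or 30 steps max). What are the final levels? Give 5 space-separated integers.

Answer: 5 4 5 4 2

Derivation:
Step 1: flows [3->0,4->0,1->2,4->2,4->3] -> levels [2 5 3 3 7]
Step 2: flows [3->0,4->0,1->2,4->2,4->3] -> levels [4 4 5 3 4]
Step 3: flows [0->3,0=4,2->1,2->4,4->3] -> levels [3 5 3 5 4]
Step 4: flows [3->0,4->0,1->2,4->2,3->4] -> levels [5 4 5 3 3]
Step 5: flows [0->3,0->4,2->1,2->4,3=4] -> levels [3 5 3 4 5]
Step 6: flows [3->0,4->0,1->2,4->2,4->3] -> levels [5 4 5 4 2]
Step 7: flows [0->3,0->4,2->1,2->4,3->4] -> levels [3 5 3 4 5]
  -> period-2 cycle: step 7 state = step 5 state; never stabilizes
  -> state at step 30: (30-5) mod 2 = 1, same as step 6 -> [5 4 5 4 2]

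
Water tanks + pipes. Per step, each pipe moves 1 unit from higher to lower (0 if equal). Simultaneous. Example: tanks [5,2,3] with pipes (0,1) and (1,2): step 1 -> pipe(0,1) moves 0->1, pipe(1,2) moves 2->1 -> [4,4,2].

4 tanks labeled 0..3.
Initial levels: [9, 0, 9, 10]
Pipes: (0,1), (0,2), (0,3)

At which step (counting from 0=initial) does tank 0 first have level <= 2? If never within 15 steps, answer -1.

Step 1: flows [0->1,0=2,3->0] -> levels [9 1 9 9]
Step 2: flows [0->1,0=2,0=3] -> levels [8 2 9 9]
Step 3: flows [0->1,2->0,3->0] -> levels [9 3 8 8]
Step 4: flows [0->1,0->2,0->3] -> levels [6 4 9 9]
Step 5: flows [0->1,2->0,3->0] -> levels [7 5 8 8]
Step 6: flows [0->1,2->0,3->0] -> levels [8 6 7 7]
Step 7: flows [0->1,0->2,0->3] -> levels [5 7 8 8]
Step 8: flows [1->0,2->0,3->0] -> levels [8 6 7 7]
  -> period-2 cycle (repeats step 6); tank 0 never drops to <=2
Tank 0 never reaches <=2 within 15 steps

Answer: -1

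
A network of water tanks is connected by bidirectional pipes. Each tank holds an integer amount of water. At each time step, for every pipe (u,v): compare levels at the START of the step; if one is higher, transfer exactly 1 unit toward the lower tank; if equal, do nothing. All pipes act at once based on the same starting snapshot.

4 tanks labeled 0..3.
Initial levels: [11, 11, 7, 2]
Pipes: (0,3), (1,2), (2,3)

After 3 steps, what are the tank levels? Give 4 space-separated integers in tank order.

Answer: 8 8 7 8

Derivation:
Step 1: flows [0->3,1->2,2->3] -> levels [10 10 7 4]
Step 2: flows [0->3,1->2,2->3] -> levels [9 9 7 6]
Step 3: flows [0->3,1->2,2->3] -> levels [8 8 7 8]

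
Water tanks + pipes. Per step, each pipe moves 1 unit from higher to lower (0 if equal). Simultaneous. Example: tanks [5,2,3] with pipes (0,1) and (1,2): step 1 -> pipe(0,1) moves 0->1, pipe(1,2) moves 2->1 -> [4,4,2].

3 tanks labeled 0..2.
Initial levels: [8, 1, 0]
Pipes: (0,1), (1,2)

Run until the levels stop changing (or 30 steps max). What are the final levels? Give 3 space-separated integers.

Step 1: flows [0->1,1->2] -> levels [7 1 1]
Step 2: flows [0->1,1=2] -> levels [6 2 1]
Step 3: flows [0->1,1->2] -> levels [5 2 2]
Step 4: flows [0->1,1=2] -> levels [4 3 2]
Step 5: flows [0->1,1->2] -> levels [3 3 3]
Step 6: flows [0=1,1=2] -> levels [3 3 3]
  -> stable (no change)

Answer: 3 3 3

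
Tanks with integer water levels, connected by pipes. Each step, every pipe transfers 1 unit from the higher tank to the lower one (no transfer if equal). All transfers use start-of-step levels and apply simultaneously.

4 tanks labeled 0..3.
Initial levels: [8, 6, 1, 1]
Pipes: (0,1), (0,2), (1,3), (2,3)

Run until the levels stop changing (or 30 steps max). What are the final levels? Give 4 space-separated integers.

Answer: 4 4 4 4

Derivation:
Step 1: flows [0->1,0->2,1->3,2=3] -> levels [6 6 2 2]
Step 2: flows [0=1,0->2,1->3,2=3] -> levels [5 5 3 3]
Step 3: flows [0=1,0->2,1->3,2=3] -> levels [4 4 4 4]
Step 4: flows [0=1,0=2,1=3,2=3] -> levels [4 4 4 4]
  -> stable (no change)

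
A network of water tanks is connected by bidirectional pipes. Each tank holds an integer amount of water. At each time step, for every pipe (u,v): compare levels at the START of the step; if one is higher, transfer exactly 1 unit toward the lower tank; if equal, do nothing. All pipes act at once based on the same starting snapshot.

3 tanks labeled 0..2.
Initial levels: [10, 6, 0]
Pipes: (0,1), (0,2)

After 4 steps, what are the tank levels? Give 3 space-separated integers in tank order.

Answer: 6 6 4

Derivation:
Step 1: flows [0->1,0->2] -> levels [8 7 1]
Step 2: flows [0->1,0->2] -> levels [6 8 2]
Step 3: flows [1->0,0->2] -> levels [6 7 3]
Step 4: flows [1->0,0->2] -> levels [6 6 4]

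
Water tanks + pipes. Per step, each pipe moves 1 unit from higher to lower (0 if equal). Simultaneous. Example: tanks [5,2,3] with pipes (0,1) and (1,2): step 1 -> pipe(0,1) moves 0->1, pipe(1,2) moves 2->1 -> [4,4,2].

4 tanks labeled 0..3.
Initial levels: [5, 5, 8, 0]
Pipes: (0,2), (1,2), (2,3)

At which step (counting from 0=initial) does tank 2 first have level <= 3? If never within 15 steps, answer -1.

Answer: 3

Derivation:
Step 1: flows [2->0,2->1,2->3] -> levels [6 6 5 1]
Step 2: flows [0->2,1->2,2->3] -> levels [5 5 6 2]
Step 3: flows [2->0,2->1,2->3] -> levels [6 6 3 3]
Tank 2 first reaches <=3 at step 3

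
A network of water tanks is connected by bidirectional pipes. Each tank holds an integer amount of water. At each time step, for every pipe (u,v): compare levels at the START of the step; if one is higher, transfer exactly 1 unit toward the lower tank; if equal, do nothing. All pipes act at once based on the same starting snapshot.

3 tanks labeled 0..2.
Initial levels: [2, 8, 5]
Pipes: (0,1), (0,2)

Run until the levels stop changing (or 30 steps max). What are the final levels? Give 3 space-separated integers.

Answer: 5 5 5

Derivation:
Step 1: flows [1->0,2->0] -> levels [4 7 4]
Step 2: flows [1->0,0=2] -> levels [5 6 4]
Step 3: flows [1->0,0->2] -> levels [5 5 5]
Step 4: flows [0=1,0=2] -> levels [5 5 5]
  -> stable (no change)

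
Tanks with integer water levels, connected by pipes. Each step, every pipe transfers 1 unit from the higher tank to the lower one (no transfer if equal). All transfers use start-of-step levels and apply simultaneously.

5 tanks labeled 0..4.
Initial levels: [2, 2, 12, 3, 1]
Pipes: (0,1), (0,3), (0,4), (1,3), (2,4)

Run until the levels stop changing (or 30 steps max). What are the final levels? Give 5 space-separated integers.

Step 1: flows [0=1,3->0,0->4,3->1,2->4] -> levels [2 3 11 1 3]
Step 2: flows [1->0,0->3,4->0,1->3,2->4] -> levels [3 1 10 3 3]
Step 3: flows [0->1,0=3,0=4,3->1,2->4] -> levels [2 3 9 2 4]
Step 4: flows [1->0,0=3,4->0,1->3,2->4] -> levels [4 1 8 3 4]
Step 5: flows [0->1,0->3,0=4,3->1,2->4] -> levels [2 3 7 3 5]
Step 6: flows [1->0,3->0,4->0,1=3,2->4] -> levels [5 2 6 2 5]
Step 7: flows [0->1,0->3,0=4,1=3,2->4] -> levels [3 3 5 3 6]
Step 8: flows [0=1,0=3,4->0,1=3,4->2] -> levels [4 3 6 3 4]
Step 9: flows [0->1,0->3,0=4,1=3,2->4] -> levels [2 4 5 4 5]
Step 10: flows [1->0,3->0,4->0,1=3,2=4] -> levels [5 3 5 3 4]
Step 11: flows [0->1,0->3,0->4,1=3,2->4] -> levels [2 4 4 4 6]
Step 12: flows [1->0,3->0,4->0,1=3,4->2] -> levels [5 3 5 3 4]
  -> period-2 cycle: step 12 state = step 10 state; never stabilizes
  -> state at step 30: (30-10) mod 2 = 0, same as step 10 -> [5 3 5 3 4]

Answer: 5 3 5 3 4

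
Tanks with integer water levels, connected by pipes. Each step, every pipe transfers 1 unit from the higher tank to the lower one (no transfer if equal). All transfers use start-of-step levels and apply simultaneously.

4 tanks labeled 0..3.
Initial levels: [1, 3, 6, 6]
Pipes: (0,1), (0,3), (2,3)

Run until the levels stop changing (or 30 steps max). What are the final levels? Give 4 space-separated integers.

Answer: 3 4 4 5

Derivation:
Step 1: flows [1->0,3->0,2=3] -> levels [3 2 6 5]
Step 2: flows [0->1,3->0,2->3] -> levels [3 3 5 5]
Step 3: flows [0=1,3->0,2=3] -> levels [4 3 5 4]
Step 4: flows [0->1,0=3,2->3] -> levels [3 4 4 5]
Step 5: flows [1->0,3->0,3->2] -> levels [5 3 5 3]
Step 6: flows [0->1,0->3,2->3] -> levels [3 4 4 5]
  -> period-2 cycle: step 6 state = step 4 state; never stabilizes
  -> state at step 30: (30-4) mod 2 = 0, same as step 4 -> [3 4 4 5]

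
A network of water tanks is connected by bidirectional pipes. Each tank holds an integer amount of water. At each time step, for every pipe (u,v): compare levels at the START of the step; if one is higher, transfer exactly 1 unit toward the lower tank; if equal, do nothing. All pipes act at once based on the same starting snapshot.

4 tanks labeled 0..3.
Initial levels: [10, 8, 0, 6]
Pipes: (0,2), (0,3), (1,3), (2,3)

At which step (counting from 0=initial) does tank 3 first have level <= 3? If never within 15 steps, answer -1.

Step 1: flows [0->2,0->3,1->3,3->2] -> levels [8 7 2 7]
Step 2: flows [0->2,0->3,1=3,3->2] -> levels [6 7 4 7]
Step 3: flows [0->2,3->0,1=3,3->2] -> levels [6 7 6 5]
Step 4: flows [0=2,0->3,1->3,2->3] -> levels [5 6 5 8]
Step 5: flows [0=2,3->0,3->1,3->2] -> levels [6 7 6 5]
  -> period-2 cycle (repeats step 3); tank 3 never drops to <=3
Tank 3 never reaches <=3 within 15 steps

Answer: -1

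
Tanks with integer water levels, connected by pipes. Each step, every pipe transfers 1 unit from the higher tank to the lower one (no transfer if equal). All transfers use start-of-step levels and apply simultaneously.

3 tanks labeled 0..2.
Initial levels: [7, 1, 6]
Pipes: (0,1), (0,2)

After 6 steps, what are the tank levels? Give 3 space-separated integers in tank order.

Step 1: flows [0->1,0->2] -> levels [5 2 7]
Step 2: flows [0->1,2->0] -> levels [5 3 6]
Step 3: flows [0->1,2->0] -> levels [5 4 5]
Step 4: flows [0->1,0=2] -> levels [4 5 5]
Step 5: flows [1->0,2->0] -> levels [6 4 4]
Step 6: flows [0->1,0->2] -> levels [4 5 5]

Answer: 4 5 5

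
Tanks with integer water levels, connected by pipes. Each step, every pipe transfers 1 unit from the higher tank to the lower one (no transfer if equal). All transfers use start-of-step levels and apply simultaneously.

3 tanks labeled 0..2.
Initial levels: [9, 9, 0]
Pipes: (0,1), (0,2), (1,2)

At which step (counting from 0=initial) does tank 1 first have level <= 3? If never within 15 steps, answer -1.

Answer: -1

Derivation:
Step 1: flows [0=1,0->2,1->2] -> levels [8 8 2]
Step 2: flows [0=1,0->2,1->2] -> levels [7 7 4]
Step 3: flows [0=1,0->2,1->2] -> levels [6 6 6]
Step 4: flows [0=1,0=2,1=2] -> levels [6 6 6]
  -> stable; tank 1 stays at 6 > 3
Tank 1 never reaches <=3 within 15 steps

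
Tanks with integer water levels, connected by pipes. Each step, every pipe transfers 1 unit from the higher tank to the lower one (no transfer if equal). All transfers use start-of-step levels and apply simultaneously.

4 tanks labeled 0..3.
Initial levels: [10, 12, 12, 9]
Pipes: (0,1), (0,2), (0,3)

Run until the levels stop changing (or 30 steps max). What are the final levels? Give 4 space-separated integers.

Answer: 10 11 11 11

Derivation:
Step 1: flows [1->0,2->0,0->3] -> levels [11 11 11 10]
Step 2: flows [0=1,0=2,0->3] -> levels [10 11 11 11]
Step 3: flows [1->0,2->0,3->0] -> levels [13 10 10 10]
Step 4: flows [0->1,0->2,0->3] -> levels [10 11 11 11]
  -> period-2 cycle: step 4 state = step 2 state; never stabilizes
  -> state at step 30: (30-2) mod 2 = 0, same as step 2 -> [10 11 11 11]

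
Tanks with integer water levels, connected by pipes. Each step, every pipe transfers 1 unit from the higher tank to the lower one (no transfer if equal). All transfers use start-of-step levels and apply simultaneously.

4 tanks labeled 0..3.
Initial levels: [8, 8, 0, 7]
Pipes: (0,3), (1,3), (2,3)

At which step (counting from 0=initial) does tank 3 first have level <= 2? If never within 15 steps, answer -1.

Answer: -1

Derivation:
Step 1: flows [0->3,1->3,3->2] -> levels [7 7 1 8]
Step 2: flows [3->0,3->1,3->2] -> levels [8 8 2 5]
Step 3: flows [0->3,1->3,3->2] -> levels [7 7 3 6]
Step 4: flows [0->3,1->3,3->2] -> levels [6 6 4 7]
Step 5: flows [3->0,3->1,3->2] -> levels [7 7 5 4]
Step 6: flows [0->3,1->3,2->3] -> levels [6 6 4 7]
  -> period-2 cycle (repeats step 4); tank 3 never drops to <=2
Tank 3 never reaches <=2 within 15 steps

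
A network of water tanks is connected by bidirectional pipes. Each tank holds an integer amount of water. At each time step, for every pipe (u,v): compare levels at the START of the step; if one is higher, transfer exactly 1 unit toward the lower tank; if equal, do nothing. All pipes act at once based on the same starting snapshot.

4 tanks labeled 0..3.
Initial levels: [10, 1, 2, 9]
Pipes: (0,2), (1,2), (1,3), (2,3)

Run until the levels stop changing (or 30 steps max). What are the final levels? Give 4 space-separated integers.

Answer: 5 5 7 5

Derivation:
Step 1: flows [0->2,2->1,3->1,3->2] -> levels [9 3 3 7]
Step 2: flows [0->2,1=2,3->1,3->2] -> levels [8 4 5 5]
Step 3: flows [0->2,2->1,3->1,2=3] -> levels [7 6 5 4]
Step 4: flows [0->2,1->2,1->3,2->3] -> levels [6 4 6 6]
Step 5: flows [0=2,2->1,3->1,2=3] -> levels [6 6 5 5]
Step 6: flows [0->2,1->2,1->3,2=3] -> levels [5 4 7 6]
Step 7: flows [2->0,2->1,3->1,2->3] -> levels [6 6 4 6]
Step 8: flows [0->2,1->2,1=3,3->2] -> levels [5 5 7 5]
Step 9: flows [2->0,2->1,1=3,2->3] -> levels [6 6 4 6]
  -> period-2 cycle: step 9 state = step 7 state; never stabilizes
  -> state at step 30: (30-7) mod 2 = 1, same as step 8 -> [5 5 7 5]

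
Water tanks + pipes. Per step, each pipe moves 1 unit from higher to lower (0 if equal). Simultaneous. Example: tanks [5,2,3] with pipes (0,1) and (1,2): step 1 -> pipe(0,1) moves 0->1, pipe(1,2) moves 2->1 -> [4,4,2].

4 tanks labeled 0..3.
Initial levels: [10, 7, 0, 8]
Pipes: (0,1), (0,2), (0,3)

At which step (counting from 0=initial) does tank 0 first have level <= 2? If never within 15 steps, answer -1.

Step 1: flows [0->1,0->2,0->3] -> levels [7 8 1 9]
Step 2: flows [1->0,0->2,3->0] -> levels [8 7 2 8]
Step 3: flows [0->1,0->2,0=3] -> levels [6 8 3 8]
Step 4: flows [1->0,0->2,3->0] -> levels [7 7 4 7]
Step 5: flows [0=1,0->2,0=3] -> levels [6 7 5 7]
Step 6: flows [1->0,0->2,3->0] -> levels [7 6 6 6]
Step 7: flows [0->1,0->2,0->3] -> levels [4 7 7 7]
Step 8: flows [1->0,2->0,3->0] -> levels [7 6 6 6]
  -> period-2 cycle (repeats step 6); tank 0 never drops to <=2
Tank 0 never reaches <=2 within 15 steps

Answer: -1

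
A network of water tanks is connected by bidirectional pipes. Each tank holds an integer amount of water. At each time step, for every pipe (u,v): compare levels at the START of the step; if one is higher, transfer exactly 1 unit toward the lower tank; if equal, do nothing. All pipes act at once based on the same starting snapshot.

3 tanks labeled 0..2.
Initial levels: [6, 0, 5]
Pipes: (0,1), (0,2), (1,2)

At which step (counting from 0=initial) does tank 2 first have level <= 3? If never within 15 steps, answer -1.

Answer: 2

Derivation:
Step 1: flows [0->1,0->2,2->1] -> levels [4 2 5]
Step 2: flows [0->1,2->0,2->1] -> levels [4 4 3]
Tank 2 first reaches <=3 at step 2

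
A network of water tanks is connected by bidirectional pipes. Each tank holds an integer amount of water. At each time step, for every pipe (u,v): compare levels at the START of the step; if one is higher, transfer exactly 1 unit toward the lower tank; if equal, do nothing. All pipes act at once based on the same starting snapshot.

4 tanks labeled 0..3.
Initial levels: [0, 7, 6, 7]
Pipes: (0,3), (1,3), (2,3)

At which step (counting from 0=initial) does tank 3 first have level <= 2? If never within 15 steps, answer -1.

Step 1: flows [3->0,1=3,3->2] -> levels [1 7 7 5]
Step 2: flows [3->0,1->3,2->3] -> levels [2 6 6 6]
Step 3: flows [3->0,1=3,2=3] -> levels [3 6 6 5]
Step 4: flows [3->0,1->3,2->3] -> levels [4 5 5 6]
Step 5: flows [3->0,3->1,3->2] -> levels [5 6 6 3]
Step 6: flows [0->3,1->3,2->3] -> levels [4 5 5 6]
  -> period-2 cycle (repeats step 4); tank 3 never drops to <=2
Tank 3 never reaches <=2 within 15 steps

Answer: -1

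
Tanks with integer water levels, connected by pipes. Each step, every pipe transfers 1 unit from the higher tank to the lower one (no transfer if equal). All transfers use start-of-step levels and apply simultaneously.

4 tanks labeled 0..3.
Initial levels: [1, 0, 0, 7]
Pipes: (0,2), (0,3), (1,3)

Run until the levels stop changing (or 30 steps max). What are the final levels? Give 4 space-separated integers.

Step 1: flows [0->2,3->0,3->1] -> levels [1 1 1 5]
Step 2: flows [0=2,3->0,3->1] -> levels [2 2 1 3]
Step 3: flows [0->2,3->0,3->1] -> levels [2 3 2 1]
Step 4: flows [0=2,0->3,1->3] -> levels [1 2 2 3]
Step 5: flows [2->0,3->0,3->1] -> levels [3 3 1 1]
Step 6: flows [0->2,0->3,1->3] -> levels [1 2 2 3]
  -> period-2 cycle: step 6 state = step 4 state; never stabilizes
  -> state at step 30: (30-4) mod 2 = 0, same as step 4 -> [1 2 2 3]

Answer: 1 2 2 3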